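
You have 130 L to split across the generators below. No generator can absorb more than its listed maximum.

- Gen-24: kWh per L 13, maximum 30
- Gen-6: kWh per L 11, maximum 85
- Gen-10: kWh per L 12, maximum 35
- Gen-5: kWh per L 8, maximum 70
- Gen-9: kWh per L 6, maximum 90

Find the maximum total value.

1525

Rank by kWh per L: Gen-24 13 > Gen-10 12 > Gen-6 11 > Gen-5 8 > Gen-9 6.
Gen-24: +30 to 30 (cap) ; 100 left.
Gen-10: +35 to 35 (cap) ; 65 left.
Gen-6: +65 (room for 85) → 65. Pool exhausted.
Total = 13×30 + 11×65 + 12×35 = 1525.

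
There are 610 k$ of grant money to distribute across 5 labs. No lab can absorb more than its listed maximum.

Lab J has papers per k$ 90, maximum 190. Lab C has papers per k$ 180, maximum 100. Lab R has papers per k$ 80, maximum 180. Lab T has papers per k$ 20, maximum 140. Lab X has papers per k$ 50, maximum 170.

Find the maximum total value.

Order the labs by papers per k$: Lab C 180 > Lab J 90 > Lab R 80 > Lab X 50 > Lab T 20.
Lab C: +100 to 100 (cap) ; 510 left.
Lab J: +190 to 190 (cap) ; 320 left.
Lab R: +180 to 180 (cap) ; 140 left.
Lab X has room for 170 but only 140 remain, so it gets 140.
Total = 90×190 + 180×100 + 80×180 + 50×140 = 56500.

56500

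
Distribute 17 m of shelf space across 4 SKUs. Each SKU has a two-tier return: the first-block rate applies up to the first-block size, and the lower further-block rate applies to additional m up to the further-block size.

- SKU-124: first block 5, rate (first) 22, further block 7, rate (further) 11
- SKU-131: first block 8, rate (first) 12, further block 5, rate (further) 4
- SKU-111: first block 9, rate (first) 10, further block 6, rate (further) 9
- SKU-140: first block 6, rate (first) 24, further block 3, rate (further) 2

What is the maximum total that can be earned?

326

Rank every tier by rate: SKU-140/tier1 24 > SKU-124/tier1 22 > SKU-131/tier1 12 > SKU-124/tier2 11 > SKU-111/tier1 10 > SKU-111/tier2 9 > SKU-131/tier2 4 > SKU-140/tier2 2.
SKU-140/tier1 (24): +6 → 11 left.
SKU-124/tier1 (22): +5 → 6 left.
6 remain; put them into SKU-131 tier1 at 12.
Total = 24×6 + 22×5 + 12×6 = 326.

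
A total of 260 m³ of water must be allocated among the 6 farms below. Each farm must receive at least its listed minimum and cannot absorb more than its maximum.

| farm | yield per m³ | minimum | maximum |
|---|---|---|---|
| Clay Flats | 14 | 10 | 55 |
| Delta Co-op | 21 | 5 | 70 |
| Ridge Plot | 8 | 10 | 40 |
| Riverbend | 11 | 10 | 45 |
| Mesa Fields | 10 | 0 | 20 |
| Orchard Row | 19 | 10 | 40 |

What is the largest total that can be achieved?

Meeting every minimum uses 10+5+10+10+0+10 = 45 m³, leaving 215.
Highest yield per m³ first: Delta Co-op 21 > Orchard Row 19 > Clay Flats 14 > Riverbend 11 > Mesa Fields 10 > Ridge Plot 8.
Delta Co-op: +65 to 70 (cap) — 150 left.
Orchard Row: +30 to 40 (cap) — 120 left.
Give Clay Flats 45 more to hit its cap of 55 — 75 left.
Give Riverbend 35 more to hit its cap of 45 — 40 left.
Mesa Fields: +20 to 20 (cap) — 20 left.
Ridge Plot: +20 (room for 30) → 30. Pool exhausted.
Total = 14×55 + 21×70 + 8×30 + 11×45 + 10×20 + 19×40 = 3935.

3935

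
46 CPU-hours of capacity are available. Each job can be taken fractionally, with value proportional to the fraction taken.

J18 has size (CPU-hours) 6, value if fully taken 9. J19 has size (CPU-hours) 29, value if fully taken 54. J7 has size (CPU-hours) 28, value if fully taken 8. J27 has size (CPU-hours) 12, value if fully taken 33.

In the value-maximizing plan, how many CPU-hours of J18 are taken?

Best value per unit of size first: J27 33/12≈2.75, J19 54/29≈1.86, J18 9/6≈1.5, J7 8/28≈0.286.
Take all of J27 (12 CPU-hours, value 33) — 34 CPU-hours left.
J19: take in full, 29 CPU-hours for value 54 — 5 left.
Only 5 CPU-hours remain; take 5/6 of J18 for value 9×5/6 = 7.5.

5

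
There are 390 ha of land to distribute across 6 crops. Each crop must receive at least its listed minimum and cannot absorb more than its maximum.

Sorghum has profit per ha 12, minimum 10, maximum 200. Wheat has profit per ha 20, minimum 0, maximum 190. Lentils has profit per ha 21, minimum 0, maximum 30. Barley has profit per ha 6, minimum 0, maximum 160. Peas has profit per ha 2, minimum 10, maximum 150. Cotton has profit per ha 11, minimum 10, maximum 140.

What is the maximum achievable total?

6360

Meeting every minimum uses 10+0+0+0+10+10 = 30 ha, leaving 360.
Order the crops by profit per ha: Lentils 21 > Wheat 20 > Sorghum 12 > Cotton 11 > Barley 6 > Peas 2.
Lentils: +30 to 30 (cap) → 330 left.
Give Wheat 190 more to hit its cap of 190 → 140 left.
Sorghum has room for 190 more but only 140 remain, so it gets 150.
Total = 12×150 + 20×190 + 21×30 + 2×10 + 11×10 = 6360.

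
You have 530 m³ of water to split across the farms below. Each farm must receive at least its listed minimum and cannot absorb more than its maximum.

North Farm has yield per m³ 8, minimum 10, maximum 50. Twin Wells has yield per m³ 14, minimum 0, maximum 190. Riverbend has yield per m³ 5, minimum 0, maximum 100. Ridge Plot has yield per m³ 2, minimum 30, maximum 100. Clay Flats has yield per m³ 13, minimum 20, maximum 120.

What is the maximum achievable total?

Meeting every minimum uses 10+0+0+30+20 = 60 m³, leaving 470.
Order the farms by yield per m³: Twin Wells 14 > Clay Flats 13 > North Farm 8 > Riverbend 5 > Ridge Plot 2.
Give Twin Wells 190 more to hit its cap of 190 → 280 left.
Clay Flats takes 100 more to reach its cap of 120 → 180 left.
Give North Farm 40 more to hit its cap of 50 → 140 left.
Give Riverbend 100 more to hit its cap of 100 → 40 left.
Ridge Plot has room for 70 more but only 40 remain, so it gets 70.
Total = 8×50 + 14×190 + 5×100 + 2×70 + 13×120 = 5260.

5260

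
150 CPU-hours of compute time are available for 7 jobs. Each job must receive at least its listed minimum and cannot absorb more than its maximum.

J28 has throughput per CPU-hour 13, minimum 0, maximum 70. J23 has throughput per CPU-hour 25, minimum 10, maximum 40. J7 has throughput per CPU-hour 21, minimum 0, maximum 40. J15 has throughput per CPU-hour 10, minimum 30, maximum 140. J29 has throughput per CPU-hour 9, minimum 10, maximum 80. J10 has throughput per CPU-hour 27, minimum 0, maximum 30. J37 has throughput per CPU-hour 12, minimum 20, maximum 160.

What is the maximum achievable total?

2860

Meeting every minimum uses 0+10+0+30+10+0+20 = 70 CPU-hours, leaving 80.
Order the jobs by throughput per CPU-hour: J10 27 > J23 25 > J7 21 > J28 13 > J37 12 > J15 10 > J29 9.
J10 takes 30 more to reach its cap of 30 — 50 left.
J23: +30 to 40 (cap) — 20 left.
J7: +20 (room for 40) → 20. Pool exhausted.
Total = 25×40 + 21×20 + 10×30 + 9×10 + 27×30 + 12×20 = 2860.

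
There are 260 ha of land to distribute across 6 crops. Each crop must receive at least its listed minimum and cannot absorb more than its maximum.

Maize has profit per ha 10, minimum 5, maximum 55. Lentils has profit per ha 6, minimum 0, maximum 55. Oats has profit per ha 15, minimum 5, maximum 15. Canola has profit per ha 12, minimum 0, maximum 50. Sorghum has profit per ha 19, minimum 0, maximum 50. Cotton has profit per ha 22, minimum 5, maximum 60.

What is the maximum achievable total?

Meeting every minimum uses 5+0+5+0+0+5 = 15 ha, leaving 245.
Highest profit per ha first: Cotton 22 > Sorghum 19 > Oats 15 > Canola 12 > Maize 10 > Lentils 6.
Cotton: +55 to 60 (cap) ; 190 left.
Give Sorghum 50 more to hit its cap of 50 ; 140 left.
Oats takes 10 more to reach its cap of 15 ; 130 left.
Canola: +50 to 50 (cap) ; 80 left.
Maize: +50 to 55 (cap) ; 30 left.
Lentils: +30 (room for 55) → 30. Pool exhausted.
Total = 10×55 + 6×30 + 15×15 + 12×50 + 19×50 + 22×60 = 3825.

3825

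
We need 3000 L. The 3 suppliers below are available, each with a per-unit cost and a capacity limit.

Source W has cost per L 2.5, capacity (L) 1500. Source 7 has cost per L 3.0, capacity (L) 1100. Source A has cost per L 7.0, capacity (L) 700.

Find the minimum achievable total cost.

9850

Use suppliers in increasing cost order.
Source W at 2.5: take all 1500 L ; 1500 still needed.
Take 1100 from Source 7 at 3.0 ; need 400 more.
Source A (7.0): take the remaining 400 ; done.
Cost = 1500×2.5 + 1100×3.0 + 400×7.0 = 9850.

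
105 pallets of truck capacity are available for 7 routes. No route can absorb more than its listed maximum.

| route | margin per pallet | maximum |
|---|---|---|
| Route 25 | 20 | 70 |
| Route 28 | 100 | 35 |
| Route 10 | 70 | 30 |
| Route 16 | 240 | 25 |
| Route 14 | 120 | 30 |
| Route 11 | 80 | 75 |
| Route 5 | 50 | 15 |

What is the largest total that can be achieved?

Rank by margin per pallet: Route 16 240 > Route 14 120 > Route 28 100 > Route 11 80 > Route 10 70 > Route 5 50 > Route 25 20.
Give Route 16 25 to hit its cap of 25 ; 80 left.
Route 14: +30 to 30 (cap) ; 50 left.
Route 28 takes 35 to reach its cap of 35 ; 15 left.
Route 11 has room for 75 but only 15 remain, so it gets 15.
Total = 100×35 + 240×25 + 120×30 + 80×15 = 14300.

14300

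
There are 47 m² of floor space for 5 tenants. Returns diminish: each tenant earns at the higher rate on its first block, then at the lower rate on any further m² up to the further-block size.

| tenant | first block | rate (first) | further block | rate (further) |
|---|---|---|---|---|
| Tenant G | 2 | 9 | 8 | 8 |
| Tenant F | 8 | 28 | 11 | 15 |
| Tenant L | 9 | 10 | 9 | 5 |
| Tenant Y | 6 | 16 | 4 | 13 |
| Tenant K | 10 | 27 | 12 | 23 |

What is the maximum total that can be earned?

1031

Rank every tier by rate: Tenant F/tier1 28 > Tenant K/tier1 27 > Tenant K/tier2 23 > Tenant Y/tier1 16 > Tenant F/tier2 15 > Tenant Y/tier2 13 > Tenant L/tier1 10 > Tenant G/tier1 9 > Tenant G/tier2 8 > Tenant L/tier2 5.
Fill Tenant F tier1 block (8 at 28) ; 39 left.
Tenant K/tier1 (27): +10 ; 29 left.
Tenant K tier2 at 23: fill all 12 ; 17 left.
Tenant Y/tier1 (16): +6 ; 11 left.
Tenant F tier2 at 15: fill all 11 ; 0 left.
Total = 28×8 + 27×10 + 23×12 + 16×6 + 15×11 = 1031.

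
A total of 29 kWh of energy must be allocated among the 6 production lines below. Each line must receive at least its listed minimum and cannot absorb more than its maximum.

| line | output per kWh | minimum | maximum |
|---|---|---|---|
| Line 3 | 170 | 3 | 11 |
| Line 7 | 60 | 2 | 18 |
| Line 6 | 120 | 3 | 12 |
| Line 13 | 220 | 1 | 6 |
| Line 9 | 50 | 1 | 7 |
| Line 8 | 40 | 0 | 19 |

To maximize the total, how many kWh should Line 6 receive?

9

Meeting every minimum uses 3+2+3+1+1+0 = 10 kWh, leaving 19.
Highest output per kWh first: Line 13 220 > Line 3 170 > Line 6 120 > Line 7 60 > Line 9 50 > Line 8 40.
Line 13 takes 5 more to reach its cap of 6 ; 14 left.
Give Line 3 8 more to hit its cap of 11 ; 6 left.
Only 6 left; Line 6 takes them to reach 9.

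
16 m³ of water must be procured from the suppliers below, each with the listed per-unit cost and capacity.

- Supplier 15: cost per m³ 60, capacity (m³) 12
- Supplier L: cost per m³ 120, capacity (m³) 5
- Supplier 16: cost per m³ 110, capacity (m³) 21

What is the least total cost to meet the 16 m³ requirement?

1160

Cheapest first:
Supplier 15 at 60: take all 12 m³ — 4 still needed.
Supplier 16 at 110: take 4 of its 21 — requirement met.
Supplier L: unused.
Cost = 12×60 + 4×110 = 1160.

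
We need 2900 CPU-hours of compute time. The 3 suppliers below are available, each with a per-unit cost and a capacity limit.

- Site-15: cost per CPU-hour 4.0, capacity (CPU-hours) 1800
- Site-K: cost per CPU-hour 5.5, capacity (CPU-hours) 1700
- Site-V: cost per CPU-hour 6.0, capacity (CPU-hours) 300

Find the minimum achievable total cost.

13250

Fill from the cheapest supplier first.
Site-15 at 4.0: take all 1800 CPU-hours → 1100 still needed.
Site-K at 5.5: take 1100 of its 1700 → requirement met.
Site-V: unused.
Cost = 1800×4.0 + 1100×5.5 = 13250.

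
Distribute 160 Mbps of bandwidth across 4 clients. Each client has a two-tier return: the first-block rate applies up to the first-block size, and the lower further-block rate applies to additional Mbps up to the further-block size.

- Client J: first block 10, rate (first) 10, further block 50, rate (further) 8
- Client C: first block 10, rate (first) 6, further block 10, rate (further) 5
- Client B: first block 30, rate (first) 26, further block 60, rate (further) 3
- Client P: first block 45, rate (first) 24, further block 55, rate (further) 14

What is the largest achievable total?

2890

Order all 8 blocks by rate: Client B/first 26 > Client P/first 24 > Client P/second 14 > Client J/first 10 > Client J/second 8 > Client C/first 6 > Client C/second 5 > Client B/second 3.
Client B/first (26): +30 → 130 left.
Client P/first (24): +45 → 85 left.
Client P second at 14: fill all 55 → 30 left.
Fill Client J first block (10 at 10) → 20 left.
Client J/second: +20 of 50 at 8; pool empty.
Total = 26×30 + 24×45 + 14×55 + 10×10 + 8×20 = 2890.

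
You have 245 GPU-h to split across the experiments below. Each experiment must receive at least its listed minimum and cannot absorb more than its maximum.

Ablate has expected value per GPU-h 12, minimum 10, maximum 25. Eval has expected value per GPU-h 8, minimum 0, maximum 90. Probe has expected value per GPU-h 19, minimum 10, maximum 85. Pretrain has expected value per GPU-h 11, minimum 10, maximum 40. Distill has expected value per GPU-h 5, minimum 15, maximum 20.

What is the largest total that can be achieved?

Meeting every minimum uses 10+0+10+10+15 = 45 GPU-h, leaving 200.
Rank by expected value per GPU-h: Probe 19 > Ablate 12 > Pretrain 11 > Eval 8 > Distill 5.
Probe: +75 to 85 (cap) ; 125 left.
Give Ablate 15 more to hit its cap of 25 ; 110 left.
Give Pretrain 30 more to hit its cap of 40 ; 80 left.
Eval: +80 (room for 90) → 80. Pool exhausted.
Total = 12×25 + 8×80 + 19×85 + 11×40 + 5×15 = 3070.

3070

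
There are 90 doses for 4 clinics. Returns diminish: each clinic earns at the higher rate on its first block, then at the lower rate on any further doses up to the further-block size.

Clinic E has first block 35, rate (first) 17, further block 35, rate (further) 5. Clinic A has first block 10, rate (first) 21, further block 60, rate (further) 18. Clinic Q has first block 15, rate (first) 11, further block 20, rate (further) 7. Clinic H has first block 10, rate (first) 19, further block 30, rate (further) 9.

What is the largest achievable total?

1650

Order all 8 blocks by rate: Clinic A/T1 21 > Clinic H/T1 19 > Clinic A/T2 18 > Clinic E/T1 17 > Clinic Q/T1 11 > Clinic H/T2 9 > Clinic Q/T2 7 > Clinic E/T2 5.
Clinic A/T1 (21): +10 ; 80 left.
Fill Clinic H T1 block (10 at 19) ; 70 left.
Clinic A T2 at 18: fill all 60 ; 10 left.
Clinic E T1 at 17: only 10 left, fill 10.
Total = 21×10 + 19×10 + 18×60 + 17×10 = 1650.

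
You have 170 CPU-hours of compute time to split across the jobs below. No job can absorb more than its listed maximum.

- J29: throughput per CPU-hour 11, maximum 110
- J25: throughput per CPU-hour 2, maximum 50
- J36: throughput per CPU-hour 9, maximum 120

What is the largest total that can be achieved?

Order the jobs by throughput per CPU-hour: J29 11 > J36 9 > J25 2.
J29: +110 to 110 (cap) — 60 left.
J36 has room for 120 but only 60 remain, so it gets 60.
Total = 11×110 + 9×60 = 1750.

1750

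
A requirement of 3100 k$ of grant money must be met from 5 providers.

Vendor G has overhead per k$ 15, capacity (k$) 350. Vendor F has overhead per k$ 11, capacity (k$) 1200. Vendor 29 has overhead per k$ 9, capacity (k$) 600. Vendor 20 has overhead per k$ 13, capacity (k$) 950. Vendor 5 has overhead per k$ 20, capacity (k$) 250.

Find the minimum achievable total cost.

Fill from the cheapest provider first.
Take 600 from Vendor 29 at 9 ; need 2500 more.
Take 1200 from Vendor F at 11 ; need 1300 more.
Take 950 from Vendor 20 at 13 ; need 350 more.
Vendor G at 15: take all 350 k$ ; 0 still needed.
Vendor 5: unused.
Cost = 600×9 + 1200×11 + 950×13 + 350×15 = 36200.

36200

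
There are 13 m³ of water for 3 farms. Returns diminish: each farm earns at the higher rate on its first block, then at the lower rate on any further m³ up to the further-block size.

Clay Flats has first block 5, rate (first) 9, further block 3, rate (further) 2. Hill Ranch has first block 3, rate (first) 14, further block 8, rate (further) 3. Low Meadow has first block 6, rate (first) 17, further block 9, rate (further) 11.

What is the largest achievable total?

188

Order all 6 blocks by rate: Low Meadow/tier1 17 > Hill Ranch/tier1 14 > Low Meadow/tier2 11 > Clay Flats/tier1 9 > Hill Ranch/tier2 3 > Clay Flats/tier2 2.
Low Meadow/tier1 (17): +6 → 7 left.
Hill Ranch/tier1 (14): +3 → 4 left.
4 remain; put them into Low Meadow tier2 at 11.
Total = 17×6 + 14×3 + 11×4 = 188.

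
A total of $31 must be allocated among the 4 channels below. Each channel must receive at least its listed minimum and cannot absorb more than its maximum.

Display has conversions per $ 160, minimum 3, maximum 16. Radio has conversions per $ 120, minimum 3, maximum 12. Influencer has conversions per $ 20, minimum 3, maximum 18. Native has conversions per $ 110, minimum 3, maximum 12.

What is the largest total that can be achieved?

4030

Meeting every minimum uses 3+3+3+3 = 12 $, leaving 19.
Highest conversions per $ first: Display 160 > Radio 120 > Native 110 > Influencer 20.
Display: +13 to 16 (cap) → 6 left.
Only 6 left; Radio takes them to reach 9.
Total = 160×16 + 120×9 + 20×3 + 110×3 = 4030.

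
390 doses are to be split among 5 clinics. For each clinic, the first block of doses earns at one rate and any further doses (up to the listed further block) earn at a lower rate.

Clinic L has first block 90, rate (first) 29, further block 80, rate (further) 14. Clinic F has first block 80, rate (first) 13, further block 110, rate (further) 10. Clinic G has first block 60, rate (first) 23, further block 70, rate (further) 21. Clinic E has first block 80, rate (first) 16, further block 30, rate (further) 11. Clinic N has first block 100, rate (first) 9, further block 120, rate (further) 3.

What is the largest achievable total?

Order all 10 blocks by rate: Clinic L/first 29 > Clinic G/first 23 > Clinic G/second 21 > Clinic E/first 16 > Clinic L/second 14 > Clinic F/first 13 > Clinic E/second 11 > Clinic F/second 10 > Clinic N/first 9 > Clinic N/second 3.
Fill Clinic L first block (90 at 29) — 300 left.
Fill Clinic G first block (60 at 23) — 240 left.
Clinic G second at 21: fill all 70 — 170 left.
Fill Clinic E first block (80 at 16) — 90 left.
Clinic L/second (14): +80 — 10 left.
Clinic F/first: +10 of 80 at 13; pool empty.
Total = 29×90 + 23×60 + 21×70 + 16×80 + 14×80 + 13×10 = 7990.

7990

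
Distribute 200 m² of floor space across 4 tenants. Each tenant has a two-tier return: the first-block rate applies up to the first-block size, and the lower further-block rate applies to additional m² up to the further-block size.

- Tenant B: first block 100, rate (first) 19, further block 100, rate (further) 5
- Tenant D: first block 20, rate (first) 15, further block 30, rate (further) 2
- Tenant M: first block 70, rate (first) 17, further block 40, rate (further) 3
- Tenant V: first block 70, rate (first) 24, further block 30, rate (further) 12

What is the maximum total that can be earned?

Rank every tier by rate: Tenant V/tier1 24 > Tenant B/tier1 19 > Tenant M/tier1 17 > Tenant D/tier1 15 > Tenant V/tier2 12 > Tenant B/tier2 5 > Tenant M/tier2 3 > Tenant D/tier2 2.
Fill Tenant V tier1 block (70 at 24) ; 130 left.
Tenant B/tier1 (19): +100 ; 30 left.
Tenant M tier1 at 17: only 30 left, fill 30.
Total = 24×70 + 19×100 + 17×30 = 4090.

4090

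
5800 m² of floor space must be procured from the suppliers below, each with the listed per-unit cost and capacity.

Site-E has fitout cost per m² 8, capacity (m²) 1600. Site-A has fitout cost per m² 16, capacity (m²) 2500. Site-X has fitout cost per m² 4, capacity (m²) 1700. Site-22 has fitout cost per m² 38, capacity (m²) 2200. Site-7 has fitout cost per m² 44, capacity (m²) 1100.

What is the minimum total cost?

Use suppliers in increasing cost order.
Take 1700 from Site-X at 4 → need 4100 more.
Take 1600 from Site-E at 8 → need 2500 more.
Site-A (16): use full 2500 → 0 m² to go.
Site-22, Site-7: unused.
Cost = 1700×4 + 1600×8 + 2500×16 = 59600.

59600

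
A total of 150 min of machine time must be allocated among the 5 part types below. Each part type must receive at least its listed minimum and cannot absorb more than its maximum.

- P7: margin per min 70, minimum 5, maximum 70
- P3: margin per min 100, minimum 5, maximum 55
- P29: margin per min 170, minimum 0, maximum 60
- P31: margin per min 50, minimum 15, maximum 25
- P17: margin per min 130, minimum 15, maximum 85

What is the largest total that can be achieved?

20250

Meeting every minimum uses 5+5+0+15+15 = 40 min, leaving 110.
Rank by margin per min: P29 170 > P17 130 > P3 100 > P7 70 > P31 50.
Give P29 60 more to hit its cap of 60 ; 50 left.
P17: +50 (room for 70) → 65. Pool exhausted.
Total = 70×5 + 100×5 + 170×60 + 50×15 + 130×65 = 20250.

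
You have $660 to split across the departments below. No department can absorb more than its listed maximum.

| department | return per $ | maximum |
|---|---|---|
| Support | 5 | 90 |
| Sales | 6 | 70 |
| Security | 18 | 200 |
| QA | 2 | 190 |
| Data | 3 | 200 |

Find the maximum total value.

5270

Rank by return per $: Security 18 > Sales 6 > Support 5 > Data 3 > QA 2.
Give Security 200 to hit its cap of 200 → 460 left.
Sales: +70 to 70 (cap) → 390 left.
Support: +90 to 90 (cap) → 300 left.
Data: +200 to 200 (cap) → 100 left.
QA has room for 190 but only 100 remain, so it gets 100.
Total = 5×90 + 6×70 + 18×200 + 2×100 + 3×200 = 5270.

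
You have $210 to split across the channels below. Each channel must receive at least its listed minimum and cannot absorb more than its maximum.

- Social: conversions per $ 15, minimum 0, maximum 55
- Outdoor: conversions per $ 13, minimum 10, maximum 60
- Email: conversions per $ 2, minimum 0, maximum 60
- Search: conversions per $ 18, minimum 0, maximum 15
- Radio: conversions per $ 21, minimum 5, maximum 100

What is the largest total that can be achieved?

Meeting every minimum uses 0+10+0+0+5 = 15 $, leaving 195.
Order the channels by conversions per $: Radio 21 > Search 18 > Social 15 > Outdoor 13 > Email 2.
Radio takes 95 more to reach its cap of 100 → 100 left.
Give Search 15 more to hit its cap of 15 → 85 left.
Social: +55 to 55 (cap) → 30 left.
Only 30 left; Outdoor takes them to reach 40.
Total = 15×55 + 13×40 + 18×15 + 21×100 = 3715.

3715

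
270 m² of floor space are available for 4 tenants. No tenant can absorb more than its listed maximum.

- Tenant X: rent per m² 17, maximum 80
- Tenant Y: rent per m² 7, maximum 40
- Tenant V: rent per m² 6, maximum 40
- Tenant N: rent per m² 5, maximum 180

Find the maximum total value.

Order the tenants by rent per m²: Tenant X 17 > Tenant Y 7 > Tenant V 6 > Tenant N 5.
Tenant X takes 80 to reach its cap of 80 ; 190 left.
Tenant Y takes 40 to reach its cap of 40 ; 150 left.
Give Tenant V 40 to hit its cap of 40 ; 110 left.
Only 110 left; Tenant N takes them to reach 110.
Total = 17×80 + 7×40 + 6×40 + 5×110 = 2430.

2430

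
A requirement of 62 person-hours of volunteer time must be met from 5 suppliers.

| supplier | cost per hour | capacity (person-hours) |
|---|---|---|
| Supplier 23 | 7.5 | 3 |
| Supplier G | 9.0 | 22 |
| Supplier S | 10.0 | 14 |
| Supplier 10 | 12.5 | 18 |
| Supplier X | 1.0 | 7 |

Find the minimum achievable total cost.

567.5

Cheapest first:
Supplier X at 1.0: take all 7 person-hours ; 55 still needed.
Supplier 23 (7.5): use full 3 ; 52 person-hours to go.
Supplier G (9.0): use full 22 ; 30 person-hours to go.
Supplier S (10.0): use full 14 ; 16 person-hours to go.
Supplier 10 (12.5): take the remaining 16 ; done.
Cost = 7×1.0 + 3×7.5 + 22×9.0 + 14×10.0 + 16×12.5 = 567.5.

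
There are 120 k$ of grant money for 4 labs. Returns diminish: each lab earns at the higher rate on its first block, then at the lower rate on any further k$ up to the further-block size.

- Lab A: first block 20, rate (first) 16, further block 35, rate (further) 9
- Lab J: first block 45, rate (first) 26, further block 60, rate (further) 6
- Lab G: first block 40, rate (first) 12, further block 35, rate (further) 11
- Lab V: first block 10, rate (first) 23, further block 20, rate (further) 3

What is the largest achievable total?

2255

Rank every tier by rate: Lab J/tier1 26 > Lab V/tier1 23 > Lab A/tier1 16 > Lab G/tier1 12 > Lab G/tier2 11 > Lab A/tier2 9 > Lab J/tier2 6 > Lab V/tier2 3.
Lab J tier1 at 26: fill all 45 ; 75 left.
Lab V tier1 at 23: fill all 10 ; 65 left.
Lab A/tier1 (16): +20 ; 45 left.
Lab G tier1 at 12: fill all 40 ; 5 left.
Lab G/tier2: +5 of 35 at 11; pool empty.
Total = 26×45 + 23×10 + 16×20 + 12×40 + 11×5 = 2255.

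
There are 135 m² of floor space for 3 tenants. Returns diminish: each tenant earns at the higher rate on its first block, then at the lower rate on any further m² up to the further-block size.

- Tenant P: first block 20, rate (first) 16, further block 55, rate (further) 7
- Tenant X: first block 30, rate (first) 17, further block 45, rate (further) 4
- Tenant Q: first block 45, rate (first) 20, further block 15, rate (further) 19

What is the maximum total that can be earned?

2190

Treat each block as its own option and order by rate: Tenant Q/T1 20 > Tenant Q/T2 19 > Tenant X/T1 17 > Tenant P/T1 16 > Tenant P/T2 7 > Tenant X/T2 4.
Fill Tenant Q T1 block (45 at 20) → 90 left.
Fill Tenant Q T2 block (15 at 19) → 75 left.
Fill Tenant X T1 block (30 at 17) → 45 left.
Tenant P T1 at 16: fill all 20 → 25 left.
25 remain; put them into Tenant P T2 at 7.
Total = 20×45 + 19×15 + 17×30 + 16×20 + 7×25 = 2190.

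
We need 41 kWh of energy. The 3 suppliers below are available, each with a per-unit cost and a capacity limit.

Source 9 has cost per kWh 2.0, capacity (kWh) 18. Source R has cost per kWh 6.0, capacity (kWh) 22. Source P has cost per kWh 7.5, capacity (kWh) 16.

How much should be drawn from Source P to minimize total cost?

1

Cheapest first:
Source 9 at 2.0: take all 18 kWh — 23 still needed.
Take 22 from Source R at 6.0 — need 1 more.
Take 1 from Source P at 7.5 to finish.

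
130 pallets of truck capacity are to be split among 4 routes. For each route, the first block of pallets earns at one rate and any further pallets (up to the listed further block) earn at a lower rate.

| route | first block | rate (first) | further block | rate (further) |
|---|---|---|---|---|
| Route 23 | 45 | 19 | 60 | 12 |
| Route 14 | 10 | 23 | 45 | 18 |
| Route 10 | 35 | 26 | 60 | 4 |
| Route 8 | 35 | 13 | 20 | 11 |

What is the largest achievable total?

Treat each block as its own option and order by rate: Route 10/T1 26 > Route 14/T1 23 > Route 23/T1 19 > Route 14/T2 18 > Route 8/T1 13 > Route 23/T2 12 > Route 8/T2 11 > Route 10/T2 4.
Route 10/T1 (26): +35 ; 95 left.
Route 14/T1 (23): +10 ; 85 left.
Fill Route 23 T1 block (45 at 19) ; 40 left.
40 remain; put them into Route 14 T2 at 18.
Total = 26×35 + 23×10 + 19×45 + 18×40 = 2715.

2715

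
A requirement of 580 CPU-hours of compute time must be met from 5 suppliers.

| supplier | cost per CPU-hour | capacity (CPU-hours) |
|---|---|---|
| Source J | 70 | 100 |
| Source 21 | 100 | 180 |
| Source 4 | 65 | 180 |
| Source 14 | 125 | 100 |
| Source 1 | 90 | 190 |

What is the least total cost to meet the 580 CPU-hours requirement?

46800

Use suppliers in increasing cost order.
Source 4 at 65: take all 180 CPU-hours → 400 still needed.
Source J at 70: take all 100 CPU-hours → 300 still needed.
Take 190 from Source 1 at 90 → need 110 more.
Source 21 at 100: take 110 of its 180 → requirement met.
Source 14: unused.
Cost = 180×65 + 100×70 + 190×90 + 110×100 = 46800.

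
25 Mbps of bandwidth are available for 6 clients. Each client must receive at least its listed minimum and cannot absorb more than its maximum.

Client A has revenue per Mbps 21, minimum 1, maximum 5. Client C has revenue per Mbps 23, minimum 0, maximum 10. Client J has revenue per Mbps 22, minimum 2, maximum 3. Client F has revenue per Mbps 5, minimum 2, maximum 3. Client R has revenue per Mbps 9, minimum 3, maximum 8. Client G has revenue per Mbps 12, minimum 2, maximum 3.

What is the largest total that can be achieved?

462

Meeting every minimum uses 1+0+2+2+3+2 = 10 Mbps, leaving 15.
Rank by revenue per Mbps: Client C 23 > Client J 22 > Client A 21 > Client G 12 > Client R 9 > Client F 5.
Give Client C 10 more to hit its cap of 10 — 5 left.
Client J takes 1 more to reach its cap of 3 — 4 left.
Client A takes 4 more to reach its cap of 5 — 0 left.
Total = 21×5 + 23×10 + 22×3 + 5×2 + 9×3 + 12×2 = 462.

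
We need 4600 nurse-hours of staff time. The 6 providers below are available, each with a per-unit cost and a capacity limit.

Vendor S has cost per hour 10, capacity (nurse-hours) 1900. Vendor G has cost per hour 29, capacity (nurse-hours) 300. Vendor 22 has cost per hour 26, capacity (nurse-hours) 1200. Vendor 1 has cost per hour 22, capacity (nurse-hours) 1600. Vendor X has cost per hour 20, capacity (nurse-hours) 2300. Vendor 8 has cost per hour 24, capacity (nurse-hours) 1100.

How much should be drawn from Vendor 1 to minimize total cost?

Cheapest first:
Vendor S (10): use full 1900 — 2700 nurse-hours to go.
Vendor X at 20: take all 2300 nurse-hours — 400 still needed.
Vendor 1 at 22: take 400 of its 1600 — requirement met.
Vendor 8, Vendor 22, Vendor G: unused.

400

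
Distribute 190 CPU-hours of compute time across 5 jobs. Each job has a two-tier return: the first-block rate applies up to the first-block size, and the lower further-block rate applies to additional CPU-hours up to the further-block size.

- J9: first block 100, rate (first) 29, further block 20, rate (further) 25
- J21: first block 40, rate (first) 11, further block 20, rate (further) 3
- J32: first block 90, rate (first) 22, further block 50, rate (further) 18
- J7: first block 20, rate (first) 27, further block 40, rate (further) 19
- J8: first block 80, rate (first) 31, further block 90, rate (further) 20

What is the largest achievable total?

5650

Rank every tier by rate: J8/T1 31 > J9/T1 29 > J7/T1 27 > J9/T2 25 > J32/T1 22 > J8/T2 20 > J7/T2 19 > J32/T2 18 > J21/T1 11 > J21/T2 3.
J8 T1 at 31: fill all 80 — 110 left.
J9 T1 at 29: fill all 100 — 10 left.
10 remain; put them into J7 T1 at 27.
Total = 31×80 + 29×100 + 27×10 = 5650.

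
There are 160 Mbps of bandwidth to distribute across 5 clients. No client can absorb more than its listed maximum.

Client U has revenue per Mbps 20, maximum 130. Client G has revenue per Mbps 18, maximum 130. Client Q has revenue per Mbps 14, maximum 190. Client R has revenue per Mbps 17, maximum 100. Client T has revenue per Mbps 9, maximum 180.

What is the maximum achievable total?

3140

Rank by revenue per Mbps: Client U 20 > Client G 18 > Client R 17 > Client Q 14 > Client T 9.
Client U: +130 to 130 (cap) → 30 left.
Only 30 left; Client G takes them to reach 30.
Total = 20×130 + 18×30 = 3140.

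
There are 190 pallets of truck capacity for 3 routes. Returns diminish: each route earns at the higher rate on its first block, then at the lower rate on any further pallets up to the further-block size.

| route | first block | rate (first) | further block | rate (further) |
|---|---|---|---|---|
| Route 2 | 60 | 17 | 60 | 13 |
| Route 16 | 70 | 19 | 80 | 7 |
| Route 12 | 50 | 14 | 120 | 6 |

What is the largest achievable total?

3180

Order all 6 blocks by rate: Route 16/first 19 > Route 2/first 17 > Route 12/first 14 > Route 2/second 13 > Route 16/second 7 > Route 12/second 6.
Route 16 first at 19: fill all 70 — 120 left.
Route 2/first (17): +60 — 60 left.
Route 12 first at 14: fill all 50 — 10 left.
10 remain; put them into Route 2 second at 13.
Total = 19×70 + 17×60 + 14×50 + 13×10 = 3180.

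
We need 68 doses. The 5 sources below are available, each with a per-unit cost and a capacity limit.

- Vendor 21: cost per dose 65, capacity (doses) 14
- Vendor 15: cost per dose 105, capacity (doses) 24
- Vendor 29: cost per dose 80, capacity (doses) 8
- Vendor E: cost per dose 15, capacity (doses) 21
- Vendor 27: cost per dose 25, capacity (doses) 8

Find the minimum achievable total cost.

3850

Fill from the cheapest source first.
Take 21 from Vendor E at 15 → need 47 more.
Vendor 27 at 25: take all 8 doses → 39 still needed.
Vendor 21 at 65: take all 14 doses → 25 still needed.
Vendor 29 (80): use full 8 → 17 doses to go.
Take 17 from Vendor 15 at 105 to finish.
Cost = 21×15 + 8×25 + 14×65 + 8×80 + 17×105 = 3850.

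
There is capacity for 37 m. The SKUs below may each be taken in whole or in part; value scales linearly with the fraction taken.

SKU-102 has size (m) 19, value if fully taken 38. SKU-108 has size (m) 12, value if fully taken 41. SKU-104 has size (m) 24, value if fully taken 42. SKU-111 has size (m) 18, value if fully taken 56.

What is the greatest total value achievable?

Best value per unit of size first: SKU-108 41/12≈3.42, SKU-111 56/18≈3.11, SKU-102 38/19≈2, SKU-104 42/24≈1.75.
SKU-108: take in full, 12 m for value 41 → 25 left.
All 18 m of SKU-111 fit (value 56) → 7 remain.
Only 7 m remain; take 7/19 of SKU-102 for value 38×7/19 = 14.
Total value = 111.

111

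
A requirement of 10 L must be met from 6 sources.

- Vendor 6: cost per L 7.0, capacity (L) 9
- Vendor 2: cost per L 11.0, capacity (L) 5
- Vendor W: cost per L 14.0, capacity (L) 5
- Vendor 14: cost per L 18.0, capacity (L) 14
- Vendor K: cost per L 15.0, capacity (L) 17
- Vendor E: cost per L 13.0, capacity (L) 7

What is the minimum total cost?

Cheapest first:
Vendor 6 (7.0): use full 9 — 1 L to go.
Vendor 2 (11.0): take the remaining 1 — done.
Vendor E, Vendor W, Vendor K, Vendor 14: unused.
Cost = 9×7.0 + 1×11.0 = 74.

74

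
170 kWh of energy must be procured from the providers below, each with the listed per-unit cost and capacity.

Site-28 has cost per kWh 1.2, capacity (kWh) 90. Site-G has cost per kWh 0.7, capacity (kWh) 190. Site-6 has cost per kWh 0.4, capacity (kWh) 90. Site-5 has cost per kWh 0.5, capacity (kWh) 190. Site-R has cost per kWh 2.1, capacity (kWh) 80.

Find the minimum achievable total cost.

Cheapest first:
Site-6 at 0.4: take all 90 kWh ; 80 still needed.
Take 80 from Site-5 at 0.5 to finish.
Site-G, Site-28, Site-R: unused.
Cost = 90×0.4 + 80×0.5 = 76.

76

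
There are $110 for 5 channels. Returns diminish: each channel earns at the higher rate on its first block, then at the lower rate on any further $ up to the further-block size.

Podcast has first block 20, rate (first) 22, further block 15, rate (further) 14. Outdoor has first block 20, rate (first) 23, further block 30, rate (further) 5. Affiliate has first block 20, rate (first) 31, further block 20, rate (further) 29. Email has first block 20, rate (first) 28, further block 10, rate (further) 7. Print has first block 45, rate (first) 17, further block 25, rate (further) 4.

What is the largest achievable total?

2830

Order all 10 blocks by rate: Affiliate/tier1 31 > Affiliate/tier2 29 > Email/tier1 28 > Outdoor/tier1 23 > Podcast/tier1 22 > Print/tier1 17 > Podcast/tier2 14 > Email/tier2 7 > Outdoor/tier2 5 > Print/tier2 4.
Affiliate tier1 at 31: fill all 20 → 90 left.
Affiliate tier2 at 29: fill all 20 → 70 left.
Email/tier1 (28): +20 → 50 left.
Outdoor tier1 at 23: fill all 20 → 30 left.
Fill Podcast tier1 block (20 at 22) → 10 left.
10 remain; put them into Print tier1 at 17.
Total = 31×20 + 29×20 + 28×20 + 23×20 + 22×20 + 17×10 = 2830.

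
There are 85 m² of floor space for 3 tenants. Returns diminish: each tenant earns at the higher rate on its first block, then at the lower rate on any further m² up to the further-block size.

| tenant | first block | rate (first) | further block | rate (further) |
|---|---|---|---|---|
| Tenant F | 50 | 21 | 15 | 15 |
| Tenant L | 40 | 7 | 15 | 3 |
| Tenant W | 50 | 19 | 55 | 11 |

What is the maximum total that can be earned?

Order all 6 blocks by rate: Tenant F/T1 21 > Tenant W/T1 19 > Tenant F/T2 15 > Tenant W/T2 11 > Tenant L/T1 7 > Tenant L/T2 3.
Tenant F T1 at 21: fill all 50 ; 35 left.
Tenant W T1 at 19: only 35 left, fill 35.
Total = 21×50 + 19×35 = 1715.

1715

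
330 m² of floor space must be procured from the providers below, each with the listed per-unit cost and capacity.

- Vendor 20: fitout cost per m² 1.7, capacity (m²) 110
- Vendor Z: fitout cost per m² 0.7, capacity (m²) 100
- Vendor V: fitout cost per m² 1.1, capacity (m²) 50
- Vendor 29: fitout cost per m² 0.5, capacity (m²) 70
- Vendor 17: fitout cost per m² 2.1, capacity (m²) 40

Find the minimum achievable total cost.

Fill from the cheapest provider first.
Vendor 29 at 0.5: take all 70 m² ; 260 still needed.
Vendor Z at 0.7: take all 100 m² ; 160 still needed.
Take 50 from Vendor V at 1.1 ; need 110 more.
Vendor 20 at 1.7: take all 110 m² ; 0 still needed.
Vendor 17: unused.
Cost = 70×0.5 + 100×0.7 + 50×1.1 + 110×1.7 = 347.

347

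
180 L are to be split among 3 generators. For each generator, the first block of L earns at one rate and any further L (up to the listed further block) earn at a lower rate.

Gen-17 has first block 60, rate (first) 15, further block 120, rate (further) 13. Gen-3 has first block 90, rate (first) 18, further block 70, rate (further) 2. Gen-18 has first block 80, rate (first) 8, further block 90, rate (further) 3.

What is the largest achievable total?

Rank every tier by rate: Gen-3/T1 18 > Gen-17/T1 15 > Gen-17/T2 13 > Gen-18/T1 8 > Gen-18/T2 3 > Gen-3/T2 2.
Gen-3 T1 at 18: fill all 90 → 90 left.
Fill Gen-17 T1 block (60 at 15) → 30 left.
Gen-17/T2: +30 of 120 at 13; pool empty.
Total = 18×90 + 15×60 + 13×30 = 2910.

2910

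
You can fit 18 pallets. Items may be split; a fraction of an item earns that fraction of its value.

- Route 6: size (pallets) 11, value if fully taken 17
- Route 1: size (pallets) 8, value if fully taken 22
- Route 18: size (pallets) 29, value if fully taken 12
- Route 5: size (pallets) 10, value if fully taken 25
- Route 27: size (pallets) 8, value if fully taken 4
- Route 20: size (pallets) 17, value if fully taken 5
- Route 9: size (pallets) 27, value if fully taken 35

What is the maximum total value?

Rank by value-to-size ratio: Route 1 22/8≈2.75, Route 5 25/10≈2.5, Route 6 17/11≈1.55, Route 9 35/27≈1.3, Route 27 4/8≈0.5, Route 18 12/29≈0.414, Route 20 5/17≈0.294.
All 8 pallets of Route 1 fit (value 22) ; 10 remain.
All 10 pallets of Route 5 fit (value 25) ; 0 remain.
Total value = 47.

47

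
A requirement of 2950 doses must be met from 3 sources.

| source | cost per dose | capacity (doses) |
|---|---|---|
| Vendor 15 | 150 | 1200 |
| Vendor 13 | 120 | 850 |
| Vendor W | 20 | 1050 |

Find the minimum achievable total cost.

280500

Fill from the cheapest source first.
Take 1050 from Vendor W at 20 ; need 1900 more.
Vendor 13 (120): use full 850 ; 1050 doses to go.
Take 1050 from Vendor 15 at 150 to finish.
Cost = 1050×20 + 850×120 + 1050×150 = 280500.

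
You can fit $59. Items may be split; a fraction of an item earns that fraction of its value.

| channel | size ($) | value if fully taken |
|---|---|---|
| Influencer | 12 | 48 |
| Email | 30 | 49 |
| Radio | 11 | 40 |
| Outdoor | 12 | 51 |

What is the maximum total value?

178.2

Rank by value-to-size ratio: Outdoor 51/12≈4.25, Influencer 48/12≈4, Radio 40/11≈3.64, Email 49/30≈1.63.
Outdoor: take in full, 12 $ for value 51 — 47 left.
Influencer: take in full, 12 $ for value 48 — 35 left.
Take all of Radio (11 $, value 40) — 24 $ left.
Fill the last 24 $ with part of Email: 24/30 of it earns 39.2.
Total value = 178.2.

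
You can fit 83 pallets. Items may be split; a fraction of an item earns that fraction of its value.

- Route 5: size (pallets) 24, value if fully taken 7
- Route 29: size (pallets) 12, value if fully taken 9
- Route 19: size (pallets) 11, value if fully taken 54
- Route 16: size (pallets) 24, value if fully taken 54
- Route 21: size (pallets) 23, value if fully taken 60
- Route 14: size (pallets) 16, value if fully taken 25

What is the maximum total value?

Sort by value density: Route 19 54/11≈4.91, Route 21 60/23≈2.61, Route 16 54/24≈2.25, Route 14 25/16≈1.56, Route 29 9/12≈0.75, Route 5 7/24≈0.292.
Route 19: take in full, 11 pallets for value 54 → 72 left.
Route 21: take in full, 23 pallets for value 60 → 49 left.
Take all of Route 16 (24 pallets, value 54) → 25 pallets left.
Route 14: take in full, 16 pallets for value 25 → 9 left.
9 pallets left: a 9/12 share of Route 29 gives 9×9/12 = 6.75.
Total value = 199.75.

199.75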